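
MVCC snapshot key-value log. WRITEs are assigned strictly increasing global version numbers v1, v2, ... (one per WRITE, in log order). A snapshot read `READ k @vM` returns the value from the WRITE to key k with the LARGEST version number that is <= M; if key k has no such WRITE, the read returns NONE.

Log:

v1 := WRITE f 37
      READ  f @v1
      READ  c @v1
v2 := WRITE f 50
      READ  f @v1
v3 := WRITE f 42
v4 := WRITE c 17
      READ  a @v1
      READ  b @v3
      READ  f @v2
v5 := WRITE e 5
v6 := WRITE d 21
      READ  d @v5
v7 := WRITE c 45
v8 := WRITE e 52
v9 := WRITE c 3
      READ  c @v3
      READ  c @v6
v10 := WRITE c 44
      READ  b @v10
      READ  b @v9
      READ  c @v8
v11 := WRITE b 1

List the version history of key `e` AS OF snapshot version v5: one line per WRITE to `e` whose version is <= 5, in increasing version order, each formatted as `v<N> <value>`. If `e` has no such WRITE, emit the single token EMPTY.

Scan writes for key=e with version <= 5:
  v1 WRITE f 37 -> skip
  v2 WRITE f 50 -> skip
  v3 WRITE f 42 -> skip
  v4 WRITE c 17 -> skip
  v5 WRITE e 5 -> keep
  v6 WRITE d 21 -> skip
  v7 WRITE c 45 -> skip
  v8 WRITE e 52 -> drop (> snap)
  v9 WRITE c 3 -> skip
  v10 WRITE c 44 -> skip
  v11 WRITE b 1 -> skip
Collected: [(5, 5)]

Answer: v5 5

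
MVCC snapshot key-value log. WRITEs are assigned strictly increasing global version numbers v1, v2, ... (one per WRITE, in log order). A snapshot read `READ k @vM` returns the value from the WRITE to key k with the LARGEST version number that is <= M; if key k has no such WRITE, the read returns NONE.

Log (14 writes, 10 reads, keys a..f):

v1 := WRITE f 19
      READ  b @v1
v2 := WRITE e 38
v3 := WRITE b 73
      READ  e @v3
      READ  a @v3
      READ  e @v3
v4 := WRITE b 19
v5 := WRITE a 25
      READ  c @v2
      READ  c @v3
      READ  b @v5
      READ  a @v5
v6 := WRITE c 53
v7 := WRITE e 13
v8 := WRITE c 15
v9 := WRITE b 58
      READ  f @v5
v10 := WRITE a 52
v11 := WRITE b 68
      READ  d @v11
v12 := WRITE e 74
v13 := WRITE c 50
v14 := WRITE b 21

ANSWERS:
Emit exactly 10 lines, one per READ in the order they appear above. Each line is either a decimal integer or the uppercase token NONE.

v1: WRITE f=19  (f history now [(1, 19)])
READ b @v1: history=[] -> no version <= 1 -> NONE
v2: WRITE e=38  (e history now [(2, 38)])
v3: WRITE b=73  (b history now [(3, 73)])
READ e @v3: history=[(2, 38)] -> pick v2 -> 38
READ a @v3: history=[] -> no version <= 3 -> NONE
READ e @v3: history=[(2, 38)] -> pick v2 -> 38
v4: WRITE b=19  (b history now [(3, 73), (4, 19)])
v5: WRITE a=25  (a history now [(5, 25)])
READ c @v2: history=[] -> no version <= 2 -> NONE
READ c @v3: history=[] -> no version <= 3 -> NONE
READ b @v5: history=[(3, 73), (4, 19)] -> pick v4 -> 19
READ a @v5: history=[(5, 25)] -> pick v5 -> 25
v6: WRITE c=53  (c history now [(6, 53)])
v7: WRITE e=13  (e history now [(2, 38), (7, 13)])
v8: WRITE c=15  (c history now [(6, 53), (8, 15)])
v9: WRITE b=58  (b history now [(3, 73), (4, 19), (9, 58)])
READ f @v5: history=[(1, 19)] -> pick v1 -> 19
v10: WRITE a=52  (a history now [(5, 25), (10, 52)])
v11: WRITE b=68  (b history now [(3, 73), (4, 19), (9, 58), (11, 68)])
READ d @v11: history=[] -> no version <= 11 -> NONE
v12: WRITE e=74  (e history now [(2, 38), (7, 13), (12, 74)])
v13: WRITE c=50  (c history now [(6, 53), (8, 15), (13, 50)])
v14: WRITE b=21  (b history now [(3, 73), (4, 19), (9, 58), (11, 68), (14, 21)])

Answer: NONE
38
NONE
38
NONE
NONE
19
25
19
NONE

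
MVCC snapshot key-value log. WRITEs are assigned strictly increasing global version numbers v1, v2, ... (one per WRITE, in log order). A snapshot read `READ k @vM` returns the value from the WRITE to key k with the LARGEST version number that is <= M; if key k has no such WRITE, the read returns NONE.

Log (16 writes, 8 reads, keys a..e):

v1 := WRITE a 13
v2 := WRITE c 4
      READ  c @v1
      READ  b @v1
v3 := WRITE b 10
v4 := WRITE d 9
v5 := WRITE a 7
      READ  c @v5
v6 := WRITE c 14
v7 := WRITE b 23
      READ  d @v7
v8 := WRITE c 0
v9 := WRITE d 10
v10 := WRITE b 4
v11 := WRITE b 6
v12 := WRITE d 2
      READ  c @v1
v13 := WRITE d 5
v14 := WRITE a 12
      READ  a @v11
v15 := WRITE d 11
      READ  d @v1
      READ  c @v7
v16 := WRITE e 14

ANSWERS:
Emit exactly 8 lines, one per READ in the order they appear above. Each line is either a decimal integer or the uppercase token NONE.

Answer: NONE
NONE
4
9
NONE
7
NONE
14

Derivation:
v1: WRITE a=13  (a history now [(1, 13)])
v2: WRITE c=4  (c history now [(2, 4)])
READ c @v1: history=[(2, 4)] -> no version <= 1 -> NONE
READ b @v1: history=[] -> no version <= 1 -> NONE
v3: WRITE b=10  (b history now [(3, 10)])
v4: WRITE d=9  (d history now [(4, 9)])
v5: WRITE a=7  (a history now [(1, 13), (5, 7)])
READ c @v5: history=[(2, 4)] -> pick v2 -> 4
v6: WRITE c=14  (c history now [(2, 4), (6, 14)])
v7: WRITE b=23  (b history now [(3, 10), (7, 23)])
READ d @v7: history=[(4, 9)] -> pick v4 -> 9
v8: WRITE c=0  (c history now [(2, 4), (6, 14), (8, 0)])
v9: WRITE d=10  (d history now [(4, 9), (9, 10)])
v10: WRITE b=4  (b history now [(3, 10), (7, 23), (10, 4)])
v11: WRITE b=6  (b history now [(3, 10), (7, 23), (10, 4), (11, 6)])
v12: WRITE d=2  (d history now [(4, 9), (9, 10), (12, 2)])
READ c @v1: history=[(2, 4), (6, 14), (8, 0)] -> no version <= 1 -> NONE
v13: WRITE d=5  (d history now [(4, 9), (9, 10), (12, 2), (13, 5)])
v14: WRITE a=12  (a history now [(1, 13), (5, 7), (14, 12)])
READ a @v11: history=[(1, 13), (5, 7), (14, 12)] -> pick v5 -> 7
v15: WRITE d=11  (d history now [(4, 9), (9, 10), (12, 2), (13, 5), (15, 11)])
READ d @v1: history=[(4, 9), (9, 10), (12, 2), (13, 5), (15, 11)] -> no version <= 1 -> NONE
READ c @v7: history=[(2, 4), (6, 14), (8, 0)] -> pick v6 -> 14
v16: WRITE e=14  (e history now [(16, 14)])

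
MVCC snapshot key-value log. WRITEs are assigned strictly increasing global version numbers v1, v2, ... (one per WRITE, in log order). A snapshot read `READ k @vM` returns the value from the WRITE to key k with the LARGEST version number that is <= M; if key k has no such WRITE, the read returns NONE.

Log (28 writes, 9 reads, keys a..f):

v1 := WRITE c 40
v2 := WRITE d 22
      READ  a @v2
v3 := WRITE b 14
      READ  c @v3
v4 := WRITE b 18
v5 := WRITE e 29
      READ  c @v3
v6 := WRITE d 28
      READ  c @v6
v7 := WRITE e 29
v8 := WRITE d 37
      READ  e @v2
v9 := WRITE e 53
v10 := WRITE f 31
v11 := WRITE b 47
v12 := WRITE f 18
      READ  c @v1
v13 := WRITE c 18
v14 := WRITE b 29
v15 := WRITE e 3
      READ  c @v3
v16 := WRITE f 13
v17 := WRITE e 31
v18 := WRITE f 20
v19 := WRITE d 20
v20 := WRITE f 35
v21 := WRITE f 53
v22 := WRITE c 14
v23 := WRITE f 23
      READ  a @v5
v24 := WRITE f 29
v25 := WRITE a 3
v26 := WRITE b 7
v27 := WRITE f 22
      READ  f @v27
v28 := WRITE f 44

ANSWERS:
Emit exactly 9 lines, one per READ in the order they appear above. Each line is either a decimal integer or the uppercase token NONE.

v1: WRITE c=40  (c history now [(1, 40)])
v2: WRITE d=22  (d history now [(2, 22)])
READ a @v2: history=[] -> no version <= 2 -> NONE
v3: WRITE b=14  (b history now [(3, 14)])
READ c @v3: history=[(1, 40)] -> pick v1 -> 40
v4: WRITE b=18  (b history now [(3, 14), (4, 18)])
v5: WRITE e=29  (e history now [(5, 29)])
READ c @v3: history=[(1, 40)] -> pick v1 -> 40
v6: WRITE d=28  (d history now [(2, 22), (6, 28)])
READ c @v6: history=[(1, 40)] -> pick v1 -> 40
v7: WRITE e=29  (e history now [(5, 29), (7, 29)])
v8: WRITE d=37  (d history now [(2, 22), (6, 28), (8, 37)])
READ e @v2: history=[(5, 29), (7, 29)] -> no version <= 2 -> NONE
v9: WRITE e=53  (e history now [(5, 29), (7, 29), (9, 53)])
v10: WRITE f=31  (f history now [(10, 31)])
v11: WRITE b=47  (b history now [(3, 14), (4, 18), (11, 47)])
v12: WRITE f=18  (f history now [(10, 31), (12, 18)])
READ c @v1: history=[(1, 40)] -> pick v1 -> 40
v13: WRITE c=18  (c history now [(1, 40), (13, 18)])
v14: WRITE b=29  (b history now [(3, 14), (4, 18), (11, 47), (14, 29)])
v15: WRITE e=3  (e history now [(5, 29), (7, 29), (9, 53), (15, 3)])
READ c @v3: history=[(1, 40), (13, 18)] -> pick v1 -> 40
v16: WRITE f=13  (f history now [(10, 31), (12, 18), (16, 13)])
v17: WRITE e=31  (e history now [(5, 29), (7, 29), (9, 53), (15, 3), (17, 31)])
v18: WRITE f=20  (f history now [(10, 31), (12, 18), (16, 13), (18, 20)])
v19: WRITE d=20  (d history now [(2, 22), (6, 28), (8, 37), (19, 20)])
v20: WRITE f=35  (f history now [(10, 31), (12, 18), (16, 13), (18, 20), (20, 35)])
v21: WRITE f=53  (f history now [(10, 31), (12, 18), (16, 13), (18, 20), (20, 35), (21, 53)])
v22: WRITE c=14  (c history now [(1, 40), (13, 18), (22, 14)])
v23: WRITE f=23  (f history now [(10, 31), (12, 18), (16, 13), (18, 20), (20, 35), (21, 53), (23, 23)])
READ a @v5: history=[] -> no version <= 5 -> NONE
v24: WRITE f=29  (f history now [(10, 31), (12, 18), (16, 13), (18, 20), (20, 35), (21, 53), (23, 23), (24, 29)])
v25: WRITE a=3  (a history now [(25, 3)])
v26: WRITE b=7  (b history now [(3, 14), (4, 18), (11, 47), (14, 29), (26, 7)])
v27: WRITE f=22  (f history now [(10, 31), (12, 18), (16, 13), (18, 20), (20, 35), (21, 53), (23, 23), (24, 29), (27, 22)])
READ f @v27: history=[(10, 31), (12, 18), (16, 13), (18, 20), (20, 35), (21, 53), (23, 23), (24, 29), (27, 22)] -> pick v27 -> 22
v28: WRITE f=44  (f history now [(10, 31), (12, 18), (16, 13), (18, 20), (20, 35), (21, 53), (23, 23), (24, 29), (27, 22), (28, 44)])

Answer: NONE
40
40
40
NONE
40
40
NONE
22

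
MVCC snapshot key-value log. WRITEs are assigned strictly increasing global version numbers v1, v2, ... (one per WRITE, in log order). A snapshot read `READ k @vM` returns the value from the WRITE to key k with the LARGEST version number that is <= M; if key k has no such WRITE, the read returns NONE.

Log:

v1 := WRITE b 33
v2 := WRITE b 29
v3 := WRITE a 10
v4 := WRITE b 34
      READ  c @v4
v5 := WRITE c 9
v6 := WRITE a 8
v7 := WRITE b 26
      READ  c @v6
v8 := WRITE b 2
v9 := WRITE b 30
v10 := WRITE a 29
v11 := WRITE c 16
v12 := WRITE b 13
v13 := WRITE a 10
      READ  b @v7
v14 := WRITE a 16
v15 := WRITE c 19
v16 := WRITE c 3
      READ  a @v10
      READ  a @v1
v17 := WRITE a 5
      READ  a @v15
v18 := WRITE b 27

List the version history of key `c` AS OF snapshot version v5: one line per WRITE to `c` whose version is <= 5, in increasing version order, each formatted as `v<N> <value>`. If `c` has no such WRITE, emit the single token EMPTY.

Answer: v5 9

Derivation:
Scan writes for key=c with version <= 5:
  v1 WRITE b 33 -> skip
  v2 WRITE b 29 -> skip
  v3 WRITE a 10 -> skip
  v4 WRITE b 34 -> skip
  v5 WRITE c 9 -> keep
  v6 WRITE a 8 -> skip
  v7 WRITE b 26 -> skip
  v8 WRITE b 2 -> skip
  v9 WRITE b 30 -> skip
  v10 WRITE a 29 -> skip
  v11 WRITE c 16 -> drop (> snap)
  v12 WRITE b 13 -> skip
  v13 WRITE a 10 -> skip
  v14 WRITE a 16 -> skip
  v15 WRITE c 19 -> drop (> snap)
  v16 WRITE c 3 -> drop (> snap)
  v17 WRITE a 5 -> skip
  v18 WRITE b 27 -> skip
Collected: [(5, 9)]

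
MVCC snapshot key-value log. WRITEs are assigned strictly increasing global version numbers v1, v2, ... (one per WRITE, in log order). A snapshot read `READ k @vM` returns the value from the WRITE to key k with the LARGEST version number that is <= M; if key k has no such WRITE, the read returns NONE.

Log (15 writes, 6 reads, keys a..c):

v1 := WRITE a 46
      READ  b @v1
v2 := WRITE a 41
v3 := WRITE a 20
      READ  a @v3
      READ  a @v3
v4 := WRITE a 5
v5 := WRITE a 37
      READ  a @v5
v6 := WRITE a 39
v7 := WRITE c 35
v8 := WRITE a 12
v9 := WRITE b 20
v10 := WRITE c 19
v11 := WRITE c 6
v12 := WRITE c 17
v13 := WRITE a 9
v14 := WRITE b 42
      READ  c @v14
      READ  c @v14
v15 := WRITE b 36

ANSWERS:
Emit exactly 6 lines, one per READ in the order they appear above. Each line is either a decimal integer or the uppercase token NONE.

v1: WRITE a=46  (a history now [(1, 46)])
READ b @v1: history=[] -> no version <= 1 -> NONE
v2: WRITE a=41  (a history now [(1, 46), (2, 41)])
v3: WRITE a=20  (a history now [(1, 46), (2, 41), (3, 20)])
READ a @v3: history=[(1, 46), (2, 41), (3, 20)] -> pick v3 -> 20
READ a @v3: history=[(1, 46), (2, 41), (3, 20)] -> pick v3 -> 20
v4: WRITE a=5  (a history now [(1, 46), (2, 41), (3, 20), (4, 5)])
v5: WRITE a=37  (a history now [(1, 46), (2, 41), (3, 20), (4, 5), (5, 37)])
READ a @v5: history=[(1, 46), (2, 41), (3, 20), (4, 5), (5, 37)] -> pick v5 -> 37
v6: WRITE a=39  (a history now [(1, 46), (2, 41), (3, 20), (4, 5), (5, 37), (6, 39)])
v7: WRITE c=35  (c history now [(7, 35)])
v8: WRITE a=12  (a history now [(1, 46), (2, 41), (3, 20), (4, 5), (5, 37), (6, 39), (8, 12)])
v9: WRITE b=20  (b history now [(9, 20)])
v10: WRITE c=19  (c history now [(7, 35), (10, 19)])
v11: WRITE c=6  (c history now [(7, 35), (10, 19), (11, 6)])
v12: WRITE c=17  (c history now [(7, 35), (10, 19), (11, 6), (12, 17)])
v13: WRITE a=9  (a history now [(1, 46), (2, 41), (3, 20), (4, 5), (5, 37), (6, 39), (8, 12), (13, 9)])
v14: WRITE b=42  (b history now [(9, 20), (14, 42)])
READ c @v14: history=[(7, 35), (10, 19), (11, 6), (12, 17)] -> pick v12 -> 17
READ c @v14: history=[(7, 35), (10, 19), (11, 6), (12, 17)] -> pick v12 -> 17
v15: WRITE b=36  (b history now [(9, 20), (14, 42), (15, 36)])

Answer: NONE
20
20
37
17
17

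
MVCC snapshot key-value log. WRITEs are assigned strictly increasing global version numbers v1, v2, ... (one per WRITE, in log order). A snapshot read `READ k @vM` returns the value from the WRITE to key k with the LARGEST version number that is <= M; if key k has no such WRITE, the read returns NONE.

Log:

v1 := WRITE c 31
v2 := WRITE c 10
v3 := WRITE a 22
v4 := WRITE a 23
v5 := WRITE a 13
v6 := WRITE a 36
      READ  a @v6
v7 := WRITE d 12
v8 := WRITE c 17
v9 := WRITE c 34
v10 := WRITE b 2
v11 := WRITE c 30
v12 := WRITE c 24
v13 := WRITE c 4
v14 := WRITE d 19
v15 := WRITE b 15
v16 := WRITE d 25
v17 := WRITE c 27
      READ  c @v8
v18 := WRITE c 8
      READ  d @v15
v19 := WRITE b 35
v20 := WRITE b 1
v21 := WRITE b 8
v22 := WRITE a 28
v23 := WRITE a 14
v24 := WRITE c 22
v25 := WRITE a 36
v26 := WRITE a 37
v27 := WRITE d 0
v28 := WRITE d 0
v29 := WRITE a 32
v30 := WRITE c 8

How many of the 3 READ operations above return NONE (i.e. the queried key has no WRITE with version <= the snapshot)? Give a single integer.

Answer: 0

Derivation:
v1: WRITE c=31  (c history now [(1, 31)])
v2: WRITE c=10  (c history now [(1, 31), (2, 10)])
v3: WRITE a=22  (a history now [(3, 22)])
v4: WRITE a=23  (a history now [(3, 22), (4, 23)])
v5: WRITE a=13  (a history now [(3, 22), (4, 23), (5, 13)])
v6: WRITE a=36  (a history now [(3, 22), (4, 23), (5, 13), (6, 36)])
READ a @v6: history=[(3, 22), (4, 23), (5, 13), (6, 36)] -> pick v6 -> 36
v7: WRITE d=12  (d history now [(7, 12)])
v8: WRITE c=17  (c history now [(1, 31), (2, 10), (8, 17)])
v9: WRITE c=34  (c history now [(1, 31), (2, 10), (8, 17), (9, 34)])
v10: WRITE b=2  (b history now [(10, 2)])
v11: WRITE c=30  (c history now [(1, 31), (2, 10), (8, 17), (9, 34), (11, 30)])
v12: WRITE c=24  (c history now [(1, 31), (2, 10), (8, 17), (9, 34), (11, 30), (12, 24)])
v13: WRITE c=4  (c history now [(1, 31), (2, 10), (8, 17), (9, 34), (11, 30), (12, 24), (13, 4)])
v14: WRITE d=19  (d history now [(7, 12), (14, 19)])
v15: WRITE b=15  (b history now [(10, 2), (15, 15)])
v16: WRITE d=25  (d history now [(7, 12), (14, 19), (16, 25)])
v17: WRITE c=27  (c history now [(1, 31), (2, 10), (8, 17), (9, 34), (11, 30), (12, 24), (13, 4), (17, 27)])
READ c @v8: history=[(1, 31), (2, 10), (8, 17), (9, 34), (11, 30), (12, 24), (13, 4), (17, 27)] -> pick v8 -> 17
v18: WRITE c=8  (c history now [(1, 31), (2, 10), (8, 17), (9, 34), (11, 30), (12, 24), (13, 4), (17, 27), (18, 8)])
READ d @v15: history=[(7, 12), (14, 19), (16, 25)] -> pick v14 -> 19
v19: WRITE b=35  (b history now [(10, 2), (15, 15), (19, 35)])
v20: WRITE b=1  (b history now [(10, 2), (15, 15), (19, 35), (20, 1)])
v21: WRITE b=8  (b history now [(10, 2), (15, 15), (19, 35), (20, 1), (21, 8)])
v22: WRITE a=28  (a history now [(3, 22), (4, 23), (5, 13), (6, 36), (22, 28)])
v23: WRITE a=14  (a history now [(3, 22), (4, 23), (5, 13), (6, 36), (22, 28), (23, 14)])
v24: WRITE c=22  (c history now [(1, 31), (2, 10), (8, 17), (9, 34), (11, 30), (12, 24), (13, 4), (17, 27), (18, 8), (24, 22)])
v25: WRITE a=36  (a history now [(3, 22), (4, 23), (5, 13), (6, 36), (22, 28), (23, 14), (25, 36)])
v26: WRITE a=37  (a history now [(3, 22), (4, 23), (5, 13), (6, 36), (22, 28), (23, 14), (25, 36), (26, 37)])
v27: WRITE d=0  (d history now [(7, 12), (14, 19), (16, 25), (27, 0)])
v28: WRITE d=0  (d history now [(7, 12), (14, 19), (16, 25), (27, 0), (28, 0)])
v29: WRITE a=32  (a history now [(3, 22), (4, 23), (5, 13), (6, 36), (22, 28), (23, 14), (25, 36), (26, 37), (29, 32)])
v30: WRITE c=8  (c history now [(1, 31), (2, 10), (8, 17), (9, 34), (11, 30), (12, 24), (13, 4), (17, 27), (18, 8), (24, 22), (30, 8)])
Read results in order: ['36', '17', '19']
NONE count = 0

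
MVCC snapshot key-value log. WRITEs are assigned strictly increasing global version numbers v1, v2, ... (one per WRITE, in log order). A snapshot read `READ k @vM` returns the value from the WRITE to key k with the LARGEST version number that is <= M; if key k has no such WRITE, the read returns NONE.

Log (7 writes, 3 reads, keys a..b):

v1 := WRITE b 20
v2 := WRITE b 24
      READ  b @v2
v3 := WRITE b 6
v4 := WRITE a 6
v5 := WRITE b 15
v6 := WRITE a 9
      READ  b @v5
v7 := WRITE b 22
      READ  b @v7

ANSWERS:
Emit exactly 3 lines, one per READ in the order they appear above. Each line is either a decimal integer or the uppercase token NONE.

Answer: 24
15
22

Derivation:
v1: WRITE b=20  (b history now [(1, 20)])
v2: WRITE b=24  (b history now [(1, 20), (2, 24)])
READ b @v2: history=[(1, 20), (2, 24)] -> pick v2 -> 24
v3: WRITE b=6  (b history now [(1, 20), (2, 24), (3, 6)])
v4: WRITE a=6  (a history now [(4, 6)])
v5: WRITE b=15  (b history now [(1, 20), (2, 24), (3, 6), (5, 15)])
v6: WRITE a=9  (a history now [(4, 6), (6, 9)])
READ b @v5: history=[(1, 20), (2, 24), (3, 6), (5, 15)] -> pick v5 -> 15
v7: WRITE b=22  (b history now [(1, 20), (2, 24), (3, 6), (5, 15), (7, 22)])
READ b @v7: history=[(1, 20), (2, 24), (3, 6), (5, 15), (7, 22)] -> pick v7 -> 22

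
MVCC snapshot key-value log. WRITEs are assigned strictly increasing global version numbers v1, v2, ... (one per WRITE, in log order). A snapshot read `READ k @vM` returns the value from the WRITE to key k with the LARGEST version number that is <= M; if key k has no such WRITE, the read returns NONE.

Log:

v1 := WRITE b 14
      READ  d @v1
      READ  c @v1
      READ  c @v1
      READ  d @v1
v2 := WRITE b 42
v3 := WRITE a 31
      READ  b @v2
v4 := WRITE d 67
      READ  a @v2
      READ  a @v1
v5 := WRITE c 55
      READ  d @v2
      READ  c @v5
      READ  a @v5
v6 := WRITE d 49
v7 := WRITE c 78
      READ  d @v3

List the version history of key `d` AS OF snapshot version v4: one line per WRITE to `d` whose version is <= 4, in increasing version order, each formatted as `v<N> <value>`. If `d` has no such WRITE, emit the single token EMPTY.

Scan writes for key=d with version <= 4:
  v1 WRITE b 14 -> skip
  v2 WRITE b 42 -> skip
  v3 WRITE a 31 -> skip
  v4 WRITE d 67 -> keep
  v5 WRITE c 55 -> skip
  v6 WRITE d 49 -> drop (> snap)
  v7 WRITE c 78 -> skip
Collected: [(4, 67)]

Answer: v4 67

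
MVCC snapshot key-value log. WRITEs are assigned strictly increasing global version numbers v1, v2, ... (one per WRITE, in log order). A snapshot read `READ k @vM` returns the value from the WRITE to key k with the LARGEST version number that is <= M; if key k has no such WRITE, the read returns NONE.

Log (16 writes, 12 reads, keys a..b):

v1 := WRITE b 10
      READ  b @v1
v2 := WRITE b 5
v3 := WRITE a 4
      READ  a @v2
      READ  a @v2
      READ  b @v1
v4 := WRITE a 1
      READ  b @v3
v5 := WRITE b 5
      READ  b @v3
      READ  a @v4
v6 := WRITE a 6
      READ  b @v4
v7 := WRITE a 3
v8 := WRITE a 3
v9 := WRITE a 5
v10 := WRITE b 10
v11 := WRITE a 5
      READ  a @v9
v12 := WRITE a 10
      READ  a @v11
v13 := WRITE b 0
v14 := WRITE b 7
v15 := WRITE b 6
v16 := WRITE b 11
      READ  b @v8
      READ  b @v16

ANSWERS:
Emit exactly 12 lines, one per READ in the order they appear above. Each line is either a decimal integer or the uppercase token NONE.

Answer: 10
NONE
NONE
10
5
5
1
5
5
5
5
11

Derivation:
v1: WRITE b=10  (b history now [(1, 10)])
READ b @v1: history=[(1, 10)] -> pick v1 -> 10
v2: WRITE b=5  (b history now [(1, 10), (2, 5)])
v3: WRITE a=4  (a history now [(3, 4)])
READ a @v2: history=[(3, 4)] -> no version <= 2 -> NONE
READ a @v2: history=[(3, 4)] -> no version <= 2 -> NONE
READ b @v1: history=[(1, 10), (2, 5)] -> pick v1 -> 10
v4: WRITE a=1  (a history now [(3, 4), (4, 1)])
READ b @v3: history=[(1, 10), (2, 5)] -> pick v2 -> 5
v5: WRITE b=5  (b history now [(1, 10), (2, 5), (5, 5)])
READ b @v3: history=[(1, 10), (2, 5), (5, 5)] -> pick v2 -> 5
READ a @v4: history=[(3, 4), (4, 1)] -> pick v4 -> 1
v6: WRITE a=6  (a history now [(3, 4), (4, 1), (6, 6)])
READ b @v4: history=[(1, 10), (2, 5), (5, 5)] -> pick v2 -> 5
v7: WRITE a=3  (a history now [(3, 4), (4, 1), (6, 6), (7, 3)])
v8: WRITE a=3  (a history now [(3, 4), (4, 1), (6, 6), (7, 3), (8, 3)])
v9: WRITE a=5  (a history now [(3, 4), (4, 1), (6, 6), (7, 3), (8, 3), (9, 5)])
v10: WRITE b=10  (b history now [(1, 10), (2, 5), (5, 5), (10, 10)])
v11: WRITE a=5  (a history now [(3, 4), (4, 1), (6, 6), (7, 3), (8, 3), (9, 5), (11, 5)])
READ a @v9: history=[(3, 4), (4, 1), (6, 6), (7, 3), (8, 3), (9, 5), (11, 5)] -> pick v9 -> 5
v12: WRITE a=10  (a history now [(3, 4), (4, 1), (6, 6), (7, 3), (8, 3), (9, 5), (11, 5), (12, 10)])
READ a @v11: history=[(3, 4), (4, 1), (6, 6), (7, 3), (8, 3), (9, 5), (11, 5), (12, 10)] -> pick v11 -> 5
v13: WRITE b=0  (b history now [(1, 10), (2, 5), (5, 5), (10, 10), (13, 0)])
v14: WRITE b=7  (b history now [(1, 10), (2, 5), (5, 5), (10, 10), (13, 0), (14, 7)])
v15: WRITE b=6  (b history now [(1, 10), (2, 5), (5, 5), (10, 10), (13, 0), (14, 7), (15, 6)])
v16: WRITE b=11  (b history now [(1, 10), (2, 5), (5, 5), (10, 10), (13, 0), (14, 7), (15, 6), (16, 11)])
READ b @v8: history=[(1, 10), (2, 5), (5, 5), (10, 10), (13, 0), (14, 7), (15, 6), (16, 11)] -> pick v5 -> 5
READ b @v16: history=[(1, 10), (2, 5), (5, 5), (10, 10), (13, 0), (14, 7), (15, 6), (16, 11)] -> pick v16 -> 11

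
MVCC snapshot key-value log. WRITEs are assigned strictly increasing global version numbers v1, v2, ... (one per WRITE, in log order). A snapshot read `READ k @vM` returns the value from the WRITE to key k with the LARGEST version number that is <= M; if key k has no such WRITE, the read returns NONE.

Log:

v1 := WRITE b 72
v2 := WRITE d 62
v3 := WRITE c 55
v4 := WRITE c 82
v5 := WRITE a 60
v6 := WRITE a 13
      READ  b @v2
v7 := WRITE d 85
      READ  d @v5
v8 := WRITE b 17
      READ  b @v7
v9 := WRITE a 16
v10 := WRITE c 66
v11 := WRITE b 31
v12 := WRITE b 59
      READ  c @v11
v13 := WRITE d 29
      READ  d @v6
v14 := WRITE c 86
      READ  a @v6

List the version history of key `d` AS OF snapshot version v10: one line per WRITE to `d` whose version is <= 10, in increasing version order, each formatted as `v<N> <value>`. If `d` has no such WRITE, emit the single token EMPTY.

Answer: v2 62
v7 85

Derivation:
Scan writes for key=d with version <= 10:
  v1 WRITE b 72 -> skip
  v2 WRITE d 62 -> keep
  v3 WRITE c 55 -> skip
  v4 WRITE c 82 -> skip
  v5 WRITE a 60 -> skip
  v6 WRITE a 13 -> skip
  v7 WRITE d 85 -> keep
  v8 WRITE b 17 -> skip
  v9 WRITE a 16 -> skip
  v10 WRITE c 66 -> skip
  v11 WRITE b 31 -> skip
  v12 WRITE b 59 -> skip
  v13 WRITE d 29 -> drop (> snap)
  v14 WRITE c 86 -> skip
Collected: [(2, 62), (7, 85)]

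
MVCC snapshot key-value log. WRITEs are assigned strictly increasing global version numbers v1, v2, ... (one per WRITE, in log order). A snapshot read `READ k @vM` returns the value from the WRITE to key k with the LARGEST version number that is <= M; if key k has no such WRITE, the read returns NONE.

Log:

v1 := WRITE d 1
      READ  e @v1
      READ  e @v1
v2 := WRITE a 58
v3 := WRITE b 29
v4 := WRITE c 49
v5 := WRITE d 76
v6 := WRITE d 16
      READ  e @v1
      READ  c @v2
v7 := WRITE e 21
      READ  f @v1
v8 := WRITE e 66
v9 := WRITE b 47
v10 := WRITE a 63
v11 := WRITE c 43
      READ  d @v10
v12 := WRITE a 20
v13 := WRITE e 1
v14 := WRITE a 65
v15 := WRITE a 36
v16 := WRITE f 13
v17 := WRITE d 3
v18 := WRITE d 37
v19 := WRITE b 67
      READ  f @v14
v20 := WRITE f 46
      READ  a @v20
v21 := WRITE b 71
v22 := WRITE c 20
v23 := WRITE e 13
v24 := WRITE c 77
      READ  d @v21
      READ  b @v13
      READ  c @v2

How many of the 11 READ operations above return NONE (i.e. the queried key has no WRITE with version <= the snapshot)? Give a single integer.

Answer: 7

Derivation:
v1: WRITE d=1  (d history now [(1, 1)])
READ e @v1: history=[] -> no version <= 1 -> NONE
READ e @v1: history=[] -> no version <= 1 -> NONE
v2: WRITE a=58  (a history now [(2, 58)])
v3: WRITE b=29  (b history now [(3, 29)])
v4: WRITE c=49  (c history now [(4, 49)])
v5: WRITE d=76  (d history now [(1, 1), (5, 76)])
v6: WRITE d=16  (d history now [(1, 1), (5, 76), (6, 16)])
READ e @v1: history=[] -> no version <= 1 -> NONE
READ c @v2: history=[(4, 49)] -> no version <= 2 -> NONE
v7: WRITE e=21  (e history now [(7, 21)])
READ f @v1: history=[] -> no version <= 1 -> NONE
v8: WRITE e=66  (e history now [(7, 21), (8, 66)])
v9: WRITE b=47  (b history now [(3, 29), (9, 47)])
v10: WRITE a=63  (a history now [(2, 58), (10, 63)])
v11: WRITE c=43  (c history now [(4, 49), (11, 43)])
READ d @v10: history=[(1, 1), (5, 76), (6, 16)] -> pick v6 -> 16
v12: WRITE a=20  (a history now [(2, 58), (10, 63), (12, 20)])
v13: WRITE e=1  (e history now [(7, 21), (8, 66), (13, 1)])
v14: WRITE a=65  (a history now [(2, 58), (10, 63), (12, 20), (14, 65)])
v15: WRITE a=36  (a history now [(2, 58), (10, 63), (12, 20), (14, 65), (15, 36)])
v16: WRITE f=13  (f history now [(16, 13)])
v17: WRITE d=3  (d history now [(1, 1), (5, 76), (6, 16), (17, 3)])
v18: WRITE d=37  (d history now [(1, 1), (5, 76), (6, 16), (17, 3), (18, 37)])
v19: WRITE b=67  (b history now [(3, 29), (9, 47), (19, 67)])
READ f @v14: history=[(16, 13)] -> no version <= 14 -> NONE
v20: WRITE f=46  (f history now [(16, 13), (20, 46)])
READ a @v20: history=[(2, 58), (10, 63), (12, 20), (14, 65), (15, 36)] -> pick v15 -> 36
v21: WRITE b=71  (b history now [(3, 29), (9, 47), (19, 67), (21, 71)])
v22: WRITE c=20  (c history now [(4, 49), (11, 43), (22, 20)])
v23: WRITE e=13  (e history now [(7, 21), (8, 66), (13, 1), (23, 13)])
v24: WRITE c=77  (c history now [(4, 49), (11, 43), (22, 20), (24, 77)])
READ d @v21: history=[(1, 1), (5, 76), (6, 16), (17, 3), (18, 37)] -> pick v18 -> 37
READ b @v13: history=[(3, 29), (9, 47), (19, 67), (21, 71)] -> pick v9 -> 47
READ c @v2: history=[(4, 49), (11, 43), (22, 20), (24, 77)] -> no version <= 2 -> NONE
Read results in order: ['NONE', 'NONE', 'NONE', 'NONE', 'NONE', '16', 'NONE', '36', '37', '47', 'NONE']
NONE count = 7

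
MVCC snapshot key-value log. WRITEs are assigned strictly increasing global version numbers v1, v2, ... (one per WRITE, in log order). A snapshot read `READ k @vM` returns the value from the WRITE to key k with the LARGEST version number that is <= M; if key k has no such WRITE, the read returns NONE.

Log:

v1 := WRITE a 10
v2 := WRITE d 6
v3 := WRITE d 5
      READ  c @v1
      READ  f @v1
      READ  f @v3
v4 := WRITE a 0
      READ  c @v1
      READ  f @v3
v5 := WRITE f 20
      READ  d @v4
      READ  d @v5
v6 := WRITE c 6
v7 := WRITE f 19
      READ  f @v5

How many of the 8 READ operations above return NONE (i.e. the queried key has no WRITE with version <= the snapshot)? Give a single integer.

Answer: 5

Derivation:
v1: WRITE a=10  (a history now [(1, 10)])
v2: WRITE d=6  (d history now [(2, 6)])
v3: WRITE d=5  (d history now [(2, 6), (3, 5)])
READ c @v1: history=[] -> no version <= 1 -> NONE
READ f @v1: history=[] -> no version <= 1 -> NONE
READ f @v3: history=[] -> no version <= 3 -> NONE
v4: WRITE a=0  (a history now [(1, 10), (4, 0)])
READ c @v1: history=[] -> no version <= 1 -> NONE
READ f @v3: history=[] -> no version <= 3 -> NONE
v5: WRITE f=20  (f history now [(5, 20)])
READ d @v4: history=[(2, 6), (3, 5)] -> pick v3 -> 5
READ d @v5: history=[(2, 6), (3, 5)] -> pick v3 -> 5
v6: WRITE c=6  (c history now [(6, 6)])
v7: WRITE f=19  (f history now [(5, 20), (7, 19)])
READ f @v5: history=[(5, 20), (7, 19)] -> pick v5 -> 20
Read results in order: ['NONE', 'NONE', 'NONE', 'NONE', 'NONE', '5', '5', '20']
NONE count = 5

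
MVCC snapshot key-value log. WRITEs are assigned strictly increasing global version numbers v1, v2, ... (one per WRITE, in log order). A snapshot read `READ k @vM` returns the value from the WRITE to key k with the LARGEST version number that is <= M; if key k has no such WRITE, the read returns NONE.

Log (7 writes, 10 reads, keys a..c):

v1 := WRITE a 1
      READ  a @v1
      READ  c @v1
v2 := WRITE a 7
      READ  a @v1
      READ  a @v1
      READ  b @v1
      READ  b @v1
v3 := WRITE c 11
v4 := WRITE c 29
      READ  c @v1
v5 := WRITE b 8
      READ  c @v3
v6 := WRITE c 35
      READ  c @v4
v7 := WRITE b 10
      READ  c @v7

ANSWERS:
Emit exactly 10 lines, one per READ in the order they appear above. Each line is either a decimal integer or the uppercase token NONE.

v1: WRITE a=1  (a history now [(1, 1)])
READ a @v1: history=[(1, 1)] -> pick v1 -> 1
READ c @v1: history=[] -> no version <= 1 -> NONE
v2: WRITE a=7  (a history now [(1, 1), (2, 7)])
READ a @v1: history=[(1, 1), (2, 7)] -> pick v1 -> 1
READ a @v1: history=[(1, 1), (2, 7)] -> pick v1 -> 1
READ b @v1: history=[] -> no version <= 1 -> NONE
READ b @v1: history=[] -> no version <= 1 -> NONE
v3: WRITE c=11  (c history now [(3, 11)])
v4: WRITE c=29  (c history now [(3, 11), (4, 29)])
READ c @v1: history=[(3, 11), (4, 29)] -> no version <= 1 -> NONE
v5: WRITE b=8  (b history now [(5, 8)])
READ c @v3: history=[(3, 11), (4, 29)] -> pick v3 -> 11
v6: WRITE c=35  (c history now [(3, 11), (4, 29), (6, 35)])
READ c @v4: history=[(3, 11), (4, 29), (6, 35)] -> pick v4 -> 29
v7: WRITE b=10  (b history now [(5, 8), (7, 10)])
READ c @v7: history=[(3, 11), (4, 29), (6, 35)] -> pick v6 -> 35

Answer: 1
NONE
1
1
NONE
NONE
NONE
11
29
35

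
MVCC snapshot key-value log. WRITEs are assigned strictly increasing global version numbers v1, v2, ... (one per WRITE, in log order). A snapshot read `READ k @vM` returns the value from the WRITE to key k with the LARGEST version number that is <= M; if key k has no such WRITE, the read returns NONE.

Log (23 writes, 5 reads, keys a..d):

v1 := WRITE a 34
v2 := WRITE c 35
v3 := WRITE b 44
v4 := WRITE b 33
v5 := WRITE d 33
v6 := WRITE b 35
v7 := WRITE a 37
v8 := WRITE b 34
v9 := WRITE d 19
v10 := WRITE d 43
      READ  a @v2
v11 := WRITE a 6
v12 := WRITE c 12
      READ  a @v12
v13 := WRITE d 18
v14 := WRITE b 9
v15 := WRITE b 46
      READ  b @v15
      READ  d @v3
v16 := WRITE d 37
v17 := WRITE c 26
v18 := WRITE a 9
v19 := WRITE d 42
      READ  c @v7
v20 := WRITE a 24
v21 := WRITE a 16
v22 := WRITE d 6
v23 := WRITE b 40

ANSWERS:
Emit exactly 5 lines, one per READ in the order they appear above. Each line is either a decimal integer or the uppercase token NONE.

v1: WRITE a=34  (a history now [(1, 34)])
v2: WRITE c=35  (c history now [(2, 35)])
v3: WRITE b=44  (b history now [(3, 44)])
v4: WRITE b=33  (b history now [(3, 44), (4, 33)])
v5: WRITE d=33  (d history now [(5, 33)])
v6: WRITE b=35  (b history now [(3, 44), (4, 33), (6, 35)])
v7: WRITE a=37  (a history now [(1, 34), (7, 37)])
v8: WRITE b=34  (b history now [(3, 44), (4, 33), (6, 35), (8, 34)])
v9: WRITE d=19  (d history now [(5, 33), (9, 19)])
v10: WRITE d=43  (d history now [(5, 33), (9, 19), (10, 43)])
READ a @v2: history=[(1, 34), (7, 37)] -> pick v1 -> 34
v11: WRITE a=6  (a history now [(1, 34), (7, 37), (11, 6)])
v12: WRITE c=12  (c history now [(2, 35), (12, 12)])
READ a @v12: history=[(1, 34), (7, 37), (11, 6)] -> pick v11 -> 6
v13: WRITE d=18  (d history now [(5, 33), (9, 19), (10, 43), (13, 18)])
v14: WRITE b=9  (b history now [(3, 44), (4, 33), (6, 35), (8, 34), (14, 9)])
v15: WRITE b=46  (b history now [(3, 44), (4, 33), (6, 35), (8, 34), (14, 9), (15, 46)])
READ b @v15: history=[(3, 44), (4, 33), (6, 35), (8, 34), (14, 9), (15, 46)] -> pick v15 -> 46
READ d @v3: history=[(5, 33), (9, 19), (10, 43), (13, 18)] -> no version <= 3 -> NONE
v16: WRITE d=37  (d history now [(5, 33), (9, 19), (10, 43), (13, 18), (16, 37)])
v17: WRITE c=26  (c history now [(2, 35), (12, 12), (17, 26)])
v18: WRITE a=9  (a history now [(1, 34), (7, 37), (11, 6), (18, 9)])
v19: WRITE d=42  (d history now [(5, 33), (9, 19), (10, 43), (13, 18), (16, 37), (19, 42)])
READ c @v7: history=[(2, 35), (12, 12), (17, 26)] -> pick v2 -> 35
v20: WRITE a=24  (a history now [(1, 34), (7, 37), (11, 6), (18, 9), (20, 24)])
v21: WRITE a=16  (a history now [(1, 34), (7, 37), (11, 6), (18, 9), (20, 24), (21, 16)])
v22: WRITE d=6  (d history now [(5, 33), (9, 19), (10, 43), (13, 18), (16, 37), (19, 42), (22, 6)])
v23: WRITE b=40  (b history now [(3, 44), (4, 33), (6, 35), (8, 34), (14, 9), (15, 46), (23, 40)])

Answer: 34
6
46
NONE
35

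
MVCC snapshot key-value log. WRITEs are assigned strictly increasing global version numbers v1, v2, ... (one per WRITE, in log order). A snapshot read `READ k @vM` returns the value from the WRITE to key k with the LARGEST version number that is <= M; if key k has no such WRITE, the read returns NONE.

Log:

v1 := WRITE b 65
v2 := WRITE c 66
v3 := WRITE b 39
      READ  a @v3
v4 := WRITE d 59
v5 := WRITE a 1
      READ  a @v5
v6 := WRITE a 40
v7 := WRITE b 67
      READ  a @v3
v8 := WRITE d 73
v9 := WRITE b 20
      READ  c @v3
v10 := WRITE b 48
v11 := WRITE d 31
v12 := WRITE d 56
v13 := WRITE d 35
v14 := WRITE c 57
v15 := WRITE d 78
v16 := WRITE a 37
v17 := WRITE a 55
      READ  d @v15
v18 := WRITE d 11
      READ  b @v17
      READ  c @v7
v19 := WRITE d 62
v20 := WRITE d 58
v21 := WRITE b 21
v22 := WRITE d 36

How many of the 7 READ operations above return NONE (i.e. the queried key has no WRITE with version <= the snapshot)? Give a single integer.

Answer: 2

Derivation:
v1: WRITE b=65  (b history now [(1, 65)])
v2: WRITE c=66  (c history now [(2, 66)])
v3: WRITE b=39  (b history now [(1, 65), (3, 39)])
READ a @v3: history=[] -> no version <= 3 -> NONE
v4: WRITE d=59  (d history now [(4, 59)])
v5: WRITE a=1  (a history now [(5, 1)])
READ a @v5: history=[(5, 1)] -> pick v5 -> 1
v6: WRITE a=40  (a history now [(5, 1), (6, 40)])
v7: WRITE b=67  (b history now [(1, 65), (3, 39), (7, 67)])
READ a @v3: history=[(5, 1), (6, 40)] -> no version <= 3 -> NONE
v8: WRITE d=73  (d history now [(4, 59), (8, 73)])
v9: WRITE b=20  (b history now [(1, 65), (3, 39), (7, 67), (9, 20)])
READ c @v3: history=[(2, 66)] -> pick v2 -> 66
v10: WRITE b=48  (b history now [(1, 65), (3, 39), (7, 67), (9, 20), (10, 48)])
v11: WRITE d=31  (d history now [(4, 59), (8, 73), (11, 31)])
v12: WRITE d=56  (d history now [(4, 59), (8, 73), (11, 31), (12, 56)])
v13: WRITE d=35  (d history now [(4, 59), (8, 73), (11, 31), (12, 56), (13, 35)])
v14: WRITE c=57  (c history now [(2, 66), (14, 57)])
v15: WRITE d=78  (d history now [(4, 59), (8, 73), (11, 31), (12, 56), (13, 35), (15, 78)])
v16: WRITE a=37  (a history now [(5, 1), (6, 40), (16, 37)])
v17: WRITE a=55  (a history now [(5, 1), (6, 40), (16, 37), (17, 55)])
READ d @v15: history=[(4, 59), (8, 73), (11, 31), (12, 56), (13, 35), (15, 78)] -> pick v15 -> 78
v18: WRITE d=11  (d history now [(4, 59), (8, 73), (11, 31), (12, 56), (13, 35), (15, 78), (18, 11)])
READ b @v17: history=[(1, 65), (3, 39), (7, 67), (9, 20), (10, 48)] -> pick v10 -> 48
READ c @v7: history=[(2, 66), (14, 57)] -> pick v2 -> 66
v19: WRITE d=62  (d history now [(4, 59), (8, 73), (11, 31), (12, 56), (13, 35), (15, 78), (18, 11), (19, 62)])
v20: WRITE d=58  (d history now [(4, 59), (8, 73), (11, 31), (12, 56), (13, 35), (15, 78), (18, 11), (19, 62), (20, 58)])
v21: WRITE b=21  (b history now [(1, 65), (3, 39), (7, 67), (9, 20), (10, 48), (21, 21)])
v22: WRITE d=36  (d history now [(4, 59), (8, 73), (11, 31), (12, 56), (13, 35), (15, 78), (18, 11), (19, 62), (20, 58), (22, 36)])
Read results in order: ['NONE', '1', 'NONE', '66', '78', '48', '66']
NONE count = 2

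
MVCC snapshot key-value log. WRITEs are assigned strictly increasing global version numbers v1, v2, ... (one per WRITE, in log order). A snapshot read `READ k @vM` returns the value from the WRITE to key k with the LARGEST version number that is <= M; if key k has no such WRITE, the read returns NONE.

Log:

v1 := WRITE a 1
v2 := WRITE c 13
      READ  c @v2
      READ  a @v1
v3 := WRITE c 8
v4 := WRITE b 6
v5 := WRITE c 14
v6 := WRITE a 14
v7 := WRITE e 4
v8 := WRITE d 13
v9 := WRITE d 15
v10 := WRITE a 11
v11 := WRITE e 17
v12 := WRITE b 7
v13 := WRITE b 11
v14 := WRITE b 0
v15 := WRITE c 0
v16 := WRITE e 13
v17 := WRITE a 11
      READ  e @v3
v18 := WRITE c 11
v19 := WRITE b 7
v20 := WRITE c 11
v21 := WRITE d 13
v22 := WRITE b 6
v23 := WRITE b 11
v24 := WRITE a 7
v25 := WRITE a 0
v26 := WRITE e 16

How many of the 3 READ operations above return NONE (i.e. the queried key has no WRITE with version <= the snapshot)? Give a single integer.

Answer: 1

Derivation:
v1: WRITE a=1  (a history now [(1, 1)])
v2: WRITE c=13  (c history now [(2, 13)])
READ c @v2: history=[(2, 13)] -> pick v2 -> 13
READ a @v1: history=[(1, 1)] -> pick v1 -> 1
v3: WRITE c=8  (c history now [(2, 13), (3, 8)])
v4: WRITE b=6  (b history now [(4, 6)])
v5: WRITE c=14  (c history now [(2, 13), (3, 8), (5, 14)])
v6: WRITE a=14  (a history now [(1, 1), (6, 14)])
v7: WRITE e=4  (e history now [(7, 4)])
v8: WRITE d=13  (d history now [(8, 13)])
v9: WRITE d=15  (d history now [(8, 13), (9, 15)])
v10: WRITE a=11  (a history now [(1, 1), (6, 14), (10, 11)])
v11: WRITE e=17  (e history now [(7, 4), (11, 17)])
v12: WRITE b=7  (b history now [(4, 6), (12, 7)])
v13: WRITE b=11  (b history now [(4, 6), (12, 7), (13, 11)])
v14: WRITE b=0  (b history now [(4, 6), (12, 7), (13, 11), (14, 0)])
v15: WRITE c=0  (c history now [(2, 13), (3, 8), (5, 14), (15, 0)])
v16: WRITE e=13  (e history now [(7, 4), (11, 17), (16, 13)])
v17: WRITE a=11  (a history now [(1, 1), (6, 14), (10, 11), (17, 11)])
READ e @v3: history=[(7, 4), (11, 17), (16, 13)] -> no version <= 3 -> NONE
v18: WRITE c=11  (c history now [(2, 13), (3, 8), (5, 14), (15, 0), (18, 11)])
v19: WRITE b=7  (b history now [(4, 6), (12, 7), (13, 11), (14, 0), (19, 7)])
v20: WRITE c=11  (c history now [(2, 13), (3, 8), (5, 14), (15, 0), (18, 11), (20, 11)])
v21: WRITE d=13  (d history now [(8, 13), (9, 15), (21, 13)])
v22: WRITE b=6  (b history now [(4, 6), (12, 7), (13, 11), (14, 0), (19, 7), (22, 6)])
v23: WRITE b=11  (b history now [(4, 6), (12, 7), (13, 11), (14, 0), (19, 7), (22, 6), (23, 11)])
v24: WRITE a=7  (a history now [(1, 1), (6, 14), (10, 11), (17, 11), (24, 7)])
v25: WRITE a=0  (a history now [(1, 1), (6, 14), (10, 11), (17, 11), (24, 7), (25, 0)])
v26: WRITE e=16  (e history now [(7, 4), (11, 17), (16, 13), (26, 16)])
Read results in order: ['13', '1', 'NONE']
NONE count = 1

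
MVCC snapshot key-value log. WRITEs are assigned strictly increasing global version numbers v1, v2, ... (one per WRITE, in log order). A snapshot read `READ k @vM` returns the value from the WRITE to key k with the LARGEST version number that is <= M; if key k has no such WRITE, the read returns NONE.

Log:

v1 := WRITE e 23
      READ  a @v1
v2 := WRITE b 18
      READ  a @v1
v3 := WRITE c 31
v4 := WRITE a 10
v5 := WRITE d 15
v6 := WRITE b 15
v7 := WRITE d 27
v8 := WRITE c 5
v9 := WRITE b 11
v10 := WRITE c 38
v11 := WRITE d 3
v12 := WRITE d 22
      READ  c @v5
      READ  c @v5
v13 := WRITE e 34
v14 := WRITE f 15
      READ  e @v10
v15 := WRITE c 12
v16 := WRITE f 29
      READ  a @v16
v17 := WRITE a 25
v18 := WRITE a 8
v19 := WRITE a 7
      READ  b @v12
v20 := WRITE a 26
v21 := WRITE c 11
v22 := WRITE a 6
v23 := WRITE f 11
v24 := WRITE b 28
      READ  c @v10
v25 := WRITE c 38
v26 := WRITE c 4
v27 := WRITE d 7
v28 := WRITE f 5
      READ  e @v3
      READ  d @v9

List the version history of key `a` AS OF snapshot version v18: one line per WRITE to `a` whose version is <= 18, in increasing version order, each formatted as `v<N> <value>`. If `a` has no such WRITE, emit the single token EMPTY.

Scan writes for key=a with version <= 18:
  v1 WRITE e 23 -> skip
  v2 WRITE b 18 -> skip
  v3 WRITE c 31 -> skip
  v4 WRITE a 10 -> keep
  v5 WRITE d 15 -> skip
  v6 WRITE b 15 -> skip
  v7 WRITE d 27 -> skip
  v8 WRITE c 5 -> skip
  v9 WRITE b 11 -> skip
  v10 WRITE c 38 -> skip
  v11 WRITE d 3 -> skip
  v12 WRITE d 22 -> skip
  v13 WRITE e 34 -> skip
  v14 WRITE f 15 -> skip
  v15 WRITE c 12 -> skip
  v16 WRITE f 29 -> skip
  v17 WRITE a 25 -> keep
  v18 WRITE a 8 -> keep
  v19 WRITE a 7 -> drop (> snap)
  v20 WRITE a 26 -> drop (> snap)
  v21 WRITE c 11 -> skip
  v22 WRITE a 6 -> drop (> snap)
  v23 WRITE f 11 -> skip
  v24 WRITE b 28 -> skip
  v25 WRITE c 38 -> skip
  v26 WRITE c 4 -> skip
  v27 WRITE d 7 -> skip
  v28 WRITE f 5 -> skip
Collected: [(4, 10), (17, 25), (18, 8)]

Answer: v4 10
v17 25
v18 8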